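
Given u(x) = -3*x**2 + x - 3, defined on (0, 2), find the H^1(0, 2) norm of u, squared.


||u||_{H^1}^2 = 2464/15

The H^1 norm (squared) on an interval (0, L) is
  ||u||_{H^1}^2 = ∫_0^L u(x)^2 dx + ∫_0^L u'(x)^2 dx.
Compute u'(x) = 1 - 6*x.
Then u(x)^2 = 9*x**4 - 6*x**3 + 19*x**2 - 6*x + 9 and u'(x)^2 = 36*x**2 - 12*x + 1.
Integrate each monomial from 0 to 2 using ∫_0^2 c·x^n dx = c·2^(n+1)/(n+1):
  ∫_0^2 u(x)^2 dx = ∫_0^2 (9*x^4 - 6*x^3 + 19*x^2 - 6*x + 9) dx. Term by term:
    ∫_0^2 9*x^4 dx = 288/5;  ∫_0^2 -6*x^3 dx = -24;  ∫_0^2 19*x^2 dx = 152/3;
    ∫_0^2 -6*x dx = -12;  ∫_0^2 9 dx = 18.
  Sum: 288/5 − 24 + 152/3 − 12 + 18 = 1354/15.
  ∫_0^2 u'(x)^2 dx = ∫_0^2 (36*x^2 - 12*x + 1) dx. Term by term:
    ∫_0^2 36*x^2 dx = 96;  ∫_0^2 -12*x dx = -24;  ∫_0^2 1 dx = 2.
  Sum: 96 − 24 + 2 = 74.
Adding: ||u||_{H^1}^2 = 1354/15 + 74 = 2464/15.


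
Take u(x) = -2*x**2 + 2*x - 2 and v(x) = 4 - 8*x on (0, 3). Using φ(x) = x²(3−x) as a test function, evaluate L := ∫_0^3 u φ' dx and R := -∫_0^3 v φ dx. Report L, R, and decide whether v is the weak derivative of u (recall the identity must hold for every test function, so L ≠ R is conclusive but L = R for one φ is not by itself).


LHS = 351/10, RHS = 351/5. No, v is not the weak derivative of u.

u(x) = -2*x**2 + 2*x - 2, classical derivative u'(x) = 2 - 4*x.
φ(x) = x²(3−x), so φ'(x) = 3*x*(2 - x).
Note φ(0) = φ(3) = 0, so the boundary term u·φ vanishes.
LHS = ∫_0^3 u(x) φ'(x) dx = ∫_0^3 (6*x^4 - 18*x^3 + 18*x^2 - 12*x) dx. Term by term:
  ∫_0^3 6*x^4 dx = 1458/5;  ∫_0^3 -18*x^3 dx = -729/2;  ∫_0^3 18*x^2 dx = 162;
  ∫_0^3 -12*x dx = -54.
Sum: 1458/5 − 729/2 + 162 − 54 = 351/10.
So LHS = 351/10.
∫_0^3 v(x) φ(x) dx = ∫_0^3 (8*x^4 - 28*x^3 + 12*x^2) dx. Term by term:
  ∫_0^3 8*x^4 dx = 1944/5;  ∫_0^3 -28*x^3 dx = -567;  ∫_0^3 12*x^2 dx = 108.
Sum: 1944/5 − 567 + 108 = -351/5.
So RHS = -∫_0^3 v(x) φ(x) dx = 351/5.
LHS − RHS = -351/10 ≠ 0, so the identity fails.
(For a valid weak derivative the identity must hold for EVERY test function, in particular this one. The failure shows v is NOT the weak derivative of u.)
Correct weak derivative would be u'(x) = 2 - 4*x.


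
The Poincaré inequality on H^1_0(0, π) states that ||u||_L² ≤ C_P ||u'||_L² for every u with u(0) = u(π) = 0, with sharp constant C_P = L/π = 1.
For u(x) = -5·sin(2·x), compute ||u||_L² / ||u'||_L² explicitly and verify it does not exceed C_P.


||u||_L² / ||u'||_L² = 1/2 < C_P = 1.

u(x) = -5·sin(2·x), so u'(x) = -10*cos(2*x).
Writing u(x) = A·sin(kπx/L) with A = -5 and k = 2, use ∫_0^L sin²(kπx/L) dx = L/2 and ∫_0^L cos²(kπx/L) dx = L/2.
u² = 25·sin²(2·x) and (u')² = 100·cos²(2·x), and each of sin², cos² integrates to L/2 = π/2 over (0, π).
∫_0^π u² dx = 25*π/2, so ||u||_L² = 5*sqrt(2)*sqrt(π)/2.
∫_0^π (u')² dx = 50*π, so ||u'||_L² = 5*sqrt(2)*sqrt(π).
Ratio ||u||_L² / ||u'||_L² = 1/2.
Sharp Poincaré constant on H^1_0(0, π) is C_P = L/π = 1, achieved by sin(x).
This is the k = 2 harmonic; the ratio L/(kπ) is strictly less than C_P = L/π, consistent with the sharp inequality ||u||_L² ≤ C_P ||u'||_L².


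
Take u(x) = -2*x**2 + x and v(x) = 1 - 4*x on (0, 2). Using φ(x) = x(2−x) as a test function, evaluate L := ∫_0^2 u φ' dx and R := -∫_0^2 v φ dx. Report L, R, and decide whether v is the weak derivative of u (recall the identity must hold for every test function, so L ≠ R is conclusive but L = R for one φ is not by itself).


LHS = 4, RHS = 4. Yes, v = u' weakly.

u(x) = -2*x**2 + x, classical derivative u'(x) = 1 - 4*x.
φ(x) = x(2−x), so φ'(x) = 2 - 2*x.
Note φ(0) = φ(2) = 0, so the boundary term u·φ vanishes.
LHS = ∫_0^2 u(x) φ'(x) dx = ∫_0^2 (4*x^3 - 6*x^2 + 2*x) dx. Term by term:
  ∫_0^2 4*x^3 dx = 16;  ∫_0^2 -6*x^2 dx = -16;  ∫_0^2 2*x dx = 4.
Sum: 16 − 16 + 4 = 4.
So LHS = 4.
∫_0^2 v(x) φ(x) dx = ∫_0^2 (4*x^3 - 9*x^2 + 2*x) dx. Term by term:
  ∫_0^2 4*x^3 dx = 16;  ∫_0^2 -9*x^2 dx = -24;  ∫_0^2 2*x dx = 4.
Sum: 16 − 24 + 4 = -4.
So RHS = -∫_0^2 v(x) φ(x) dx = 4.
LHS = RHS, so the identity holds for this test φ.
Moreover u is smooth here and v(x) = u'(x) = 1 - 4*x pointwise, so the identity holds for every test function. Hence v is the weak derivative of u.


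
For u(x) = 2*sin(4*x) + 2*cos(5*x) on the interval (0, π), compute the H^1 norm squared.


||u||_{H^1(0,π)}^2 = -1664/9 + 86*π

u'(x) = -10*sin(5*x) + 8*cos(4*x).
Expand u² and (u')² and integrate term by term on (0, π), using: for integers n ≥ 1, ∫_0^π sin²(nx) dx = ∫_0^π cos²(nx) dx = π/2; for n ≠ n', ∫_0^π sin(nx)sin(n'x) dx = ∫_0^π cos(nx)cos(n'x) dx = 0; and by product-to-sum, ∫_0^π sin(nx)cos(n'x) dx = ½∫_0^π [sin((n+n')x) + sin((n−n')x)] dx, which is 0 when n+n' is even and 2n/(n²−n'²) when n+n' is odd (it need not vanish on (0, π)).
  u² squared terms: (2)²·∫cos(5x)² dx = 4·π/2 = 2*π;  (2)²·∫sin(4x)² dx = 4·π/2 = 2*π.
  u² cross terms: 2·(2)·(2)·∫cos(5x)·sin(4x) dx = 8·(-8/9) = -64/9.
  So ∫_0^π u² dx = 2*π + 2*π − 64/9 = -64/9 + 4*π.
  (u')² squared terms: (-10)²·∫sin(5x)² dx = 100·π/2 = 50*π;  (8)²·∫cos(4x)² dx = 64·π/2 = 32*π.
  (u')² cross terms: 2·(-10)·(8)·∫sin(5x)·cos(4x) dx = -160·(10/9) = -1600/9.
  So ∫_0^π (u')² dx = 50*π + 32*π − 1600/9 = -1600/9 + 82*π.
||u||_{H^1}^2 = (-64/9 + 4*π) + (-1600/9 + 82*π) = -1664/9 + 86*π.


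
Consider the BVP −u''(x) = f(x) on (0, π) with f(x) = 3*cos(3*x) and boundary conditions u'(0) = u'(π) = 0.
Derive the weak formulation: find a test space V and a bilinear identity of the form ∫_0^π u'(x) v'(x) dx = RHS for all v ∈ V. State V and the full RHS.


V = H^1(0, π) (no boundary constraint on v; u is determined up to an additive constant); weak form: ∫_0^π u'v' dx = ∫_0^π (3*cos(3*x)) v dx for all v ∈ V.

Multiply both sides by a test function v and integrate from 0 to π:
  ∫_0^π −u''(x) v(x) dx = ∫_0^π f(x) v(x) dx.
Integrate the LHS by parts once:
  ∫_0^π −u'' v dx = −[u'(x) v(x)]_0^π + ∫_0^π u'(x) v'(x) dx.
Thus ∫_0^π u'(x) v'(x) dx = ∫_0^π f(x) v(x) dx + [u'(x) v(x)]_0^π.
Choose V so that boundary terms are either known or forced to vanish.
u has homogeneous Neumann: u'(0) = u'(π) = 0. So [u' v]_0^π = 0·v(π) − 0·v(0) = 0 for any v; take V = H^1(0, π).
Weak formulation: find u (satisfying any essential BC) such that ∫_0^π u'(x) v'(x) dx = ∫_0^π f v dx for all v ∈ V (homogeneous Neumann, so boundary terms vanish).
Substituting f(x) = 3*cos(3*x), the right-hand side is ∫_0^π (3*cos(3*x)) v dx.
Compatibility check (pure Neumann): taking v ≡ 1 ∈ V gives 0 = ∫_0^π f dx + (0) − (0), i.e. ∫_0^π f dx must equal u'(0) − u'(π) = 0. Indeed ∫_0^π (3*cos(3*x)) dx = 0, so the data are compatible. The solution is then unique only up to an additive constant (fix it e.g. by requiring ∫_0^π u dx = 0).


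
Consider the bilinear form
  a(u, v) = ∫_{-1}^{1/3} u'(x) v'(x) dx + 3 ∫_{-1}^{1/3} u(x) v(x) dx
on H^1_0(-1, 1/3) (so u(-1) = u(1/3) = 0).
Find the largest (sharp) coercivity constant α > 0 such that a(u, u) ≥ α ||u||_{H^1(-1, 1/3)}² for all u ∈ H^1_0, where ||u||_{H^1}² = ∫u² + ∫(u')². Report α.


α = 1

Coercivity of a(·,·) on H^1_0(-1, 1/3) means a(u, u) ≥ α ||u||_{H^1}² for every u ∈ H^1_0.
The interval has length L = 4/3, and Poincaré/coercivity depend only on L. Here a(u, u) = ∫(u')² + (3)·∫u².
Here c = 3 ≥ 1, so a(u,u) = ∫(u')² + c∫u² ≥ ∫(u')² + ∫u² = ||u||_{H^1}², i.e. α = 1 works. No larger α is possible: a(u,u) ≥ α||u||_{H^1}² means (1−α)∫(u')² ≥ (α−c)∫u², and for the modes u_n = sin(nπ(x−x₀)/L) (x₀ the left endpoint) one has ∫u_n²/∫(u_n')² = (L/(nπ))² → 0, so a(u_n,u_n)/||u_n||_{H^1}² → 1. Hence the optimal constant is α = 1.
Therefore α = 1.


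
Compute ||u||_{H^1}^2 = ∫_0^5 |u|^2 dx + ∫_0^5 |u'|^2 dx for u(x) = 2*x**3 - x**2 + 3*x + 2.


||u||_{H^1}^2 = 2660855/42

The H^1 norm (squared) on an interval (0, L) is
  ||u||_{H^1}^2 = ∫_0^L u(x)^2 dx + ∫_0^L u'(x)^2 dx.
Compute u'(x) = 6*x**2 - 2*x + 3.
Then u(x)^2 = 4*x**6 - 4*x**5 + 13*x**4 + 2*x**3 + 5*x**2 + 12*x + 4 and u'(x)^2 = 36*x**4 - 24*x**3 + 40*x**2 - 12*x + 9.
Integrate each monomial from 0 to 5 using ∫_0^5 c·x^n dx = c·5^(n+1)/(n+1):
  ∫_0^5 u(x)^2 dx = ∫_0^5 (4*x^6 - 4*x^5 + 13*x^4 + 2*x^3 + 5*x^2 + 12*x + 4) dx. Term by term:
    ∫_0^5 4*x^6 dx = 312500/7;  ∫_0^5 -4*x^5 dx = -31250/3;  ∫_0^5 13*x^4 dx = 8125;
    ∫_0^5 2*x^3 dx = 625/2;  ∫_0^5 5*x^2 dx = 625/3;  ∫_0^5 12*x dx = 150;
    ∫_0^5 4 dx = 20.
  Sum: 312500/7 − 31250/3 + 8125 + 625/2 + 625/3 + 150 + 20 = 1807765/42.
  ∫_0^5 u'(x)^2 dx = ∫_0^5 (36*x^4 - 24*x^3 + 40*x^2 - 12*x + 9) dx. Term by term:
    ∫_0^5 36*x^4 dx = 22500;  ∫_0^5 -24*x^3 dx = -3750;  ∫_0^5 40*x^2 dx = 5000/3;
    ∫_0^5 -12*x dx = -150;  ∫_0^5 9 dx = 45.
  Sum: 22500 − 3750 + 5000/3 − 150 + 45 = 60935/3.
Adding: ||u||_{H^1}^2 = 1807765/42 + 60935/3 = 2660855/42.


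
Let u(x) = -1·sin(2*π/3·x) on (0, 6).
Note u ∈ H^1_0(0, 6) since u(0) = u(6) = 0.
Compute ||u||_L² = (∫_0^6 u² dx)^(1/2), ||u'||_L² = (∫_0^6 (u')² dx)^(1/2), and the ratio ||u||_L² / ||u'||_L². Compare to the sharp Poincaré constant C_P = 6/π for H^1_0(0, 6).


||u||_L² / ||u'||_L² = 3/(2*π) < C_P = 6/π.

u(x) = -1·sin(2*π/3·x), so u'(x) = -2*π*cos(2*π*x/3)/3.
Writing u(x) = A·sin(kπx/L) with A = -1 and k = 4, use ∫_0^L sin²(kπx/L) dx = L/2 and ∫_0^L cos²(kπx/L) dx = L/2.
u² = 1·sin²(2*π/3·x) and (u')² = 4*π^2/9·cos²(2*π/3·x), and each of sin², cos² integrates to L/2 = 3 over (0, 6).
∫_0^6 u² dx = 3, so ||u||_L² = sqrt(3).
∫_0^6 (u')² dx = 4*π^2/3, so ||u'||_L² = 2*sqrt(3)*π/3.
Ratio ||u||_L² / ||u'||_L² = 3/(2*π).
Sharp Poincaré constant on H^1_0(0, 6) is C_P = L/π = 6/π, achieved by sin(π/6·x).
This is the k = 4 harmonic; the ratio L/(kπ) is strictly less than C_P = L/π, consistent with the sharp inequality ||u||_L² ≤ C_P ||u'||_L².


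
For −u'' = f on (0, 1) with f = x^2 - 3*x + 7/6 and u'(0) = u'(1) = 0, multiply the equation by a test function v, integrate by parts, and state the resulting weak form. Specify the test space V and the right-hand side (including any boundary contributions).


V = H^1(0, 1) (no boundary constraint on v; u is determined up to an additive constant); weak form: ∫_0^1 u'v' dx = ∫_0^1 (x^2 - 3*x + 7/6) v dx for all v ∈ V.

Multiply both sides by a test function v and integrate from 0 to 1:
  ∫_0^1 −u''(x) v(x) dx = ∫_0^1 f(x) v(x) dx.
Integrate the LHS by parts once:
  ∫_0^1 −u'' v dx = −[u'(x) v(x)]_0^1 + ∫_0^1 u'(x) v'(x) dx.
Thus ∫_0^1 u'(x) v'(x) dx = ∫_0^1 f(x) v(x) dx + [u'(x) v(x)]_0^1.
Choose V so that boundary terms are either known or forced to vanish.
u has homogeneous Neumann: u'(0) = u'(1) = 0. So [u' v]_0^1 = 0·v(1) − 0·v(0) = 0 for any v; take V = H^1(0, 1).
Weak formulation: find u (satisfying any essential BC) such that ∫_0^1 u'(x) v'(x) dx = ∫_0^1 f v dx for all v ∈ V (homogeneous Neumann, so boundary terms vanish).
Substituting f(x) = x^2 - 3*x + 7/6, the right-hand side is ∫_0^1 (x^2 - 3*x + 7/6) v dx.
Compatibility check (pure Neumann): taking v ≡ 1 ∈ V gives 0 = ∫_0^1 f dx + (0) − (0), i.e. ∫_0^1 f dx must equal u'(0) − u'(1) = 0. Indeed ∫_0^1 (x^2 - 3*x + 7/6) dx = 0, so the data are compatible. The solution is then unique only up to an additive constant (fix it e.g. by requiring ∫_0^1 u dx = 0).


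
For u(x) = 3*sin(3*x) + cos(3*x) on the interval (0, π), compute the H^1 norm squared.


||u||_{H^1(0,π)}^2 = 50*π

u'(x) = -3*sin(3*x) + 9*cos(3*x).
Expand u² and (u')² and integrate term by term on (0, π), using: for integers n ≥ 1, ∫_0^π sin²(nx) dx = ∫_0^π cos²(nx) dx = π/2; for n ≠ n', ∫_0^π sin(nx)sin(n'x) dx = ∫_0^π cos(nx)cos(n'x) dx = 0; and by product-to-sum, ∫_0^π sin(nx)cos(n'x) dx = ½∫_0^π [sin((n+n')x) + sin((n−n')x)] dx, which is 0 when n+n' is even and 2n/(n²−n'²) when n+n' is odd (it need not vanish on (0, π)).
  u² squared terms: (3)²·∫sin(3x)² dx = 9·π/2 = 9*π/2;  (1)²·∫cos(3x)² dx = 1·π/2 = π/2.
  u² cross terms: 2·(3)·(1)·∫sin(3x)·cos(3x) dx = 6·(0) = 0.
  So ∫_0^π u² dx = 9*π/2 + π/2 + 0 = 5*π.
  (u')² squared terms: (-3)²·∫sin(3x)² dx = 9·π/2 = 9*π/2;  (9)²·∫cos(3x)² dx = 81·π/2 = 81*π/2.
  (u')² cross terms: 2·(-3)·(9)·∫sin(3x)·cos(3x) dx = -54·(0) = 0.
  So ∫_0^π (u')² dx = 9*π/2 + 81*π/2 + 0 = 45*π.
||u||_{H^1}^2 = (5*π) + (45*π) = 50*π.


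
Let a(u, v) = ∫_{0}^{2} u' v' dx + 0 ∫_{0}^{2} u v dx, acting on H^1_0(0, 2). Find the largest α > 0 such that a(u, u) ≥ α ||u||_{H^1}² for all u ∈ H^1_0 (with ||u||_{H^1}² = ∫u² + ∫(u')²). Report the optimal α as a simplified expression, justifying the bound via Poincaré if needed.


α = π^2/(4 + π^2)

Coercivity of a(·,·) on H^1_0(0, 2) means a(u, u) ≥ α ||u||_{H^1}² for every u ∈ H^1_0.
The interval has length L = 2, and Poincaré/coercivity depend only on L. Here a(u, u) = ∫(u')² + (0)·∫u².
Here c = 0, so a(u,u) = ∫(u')² alone. The condition a(u,u) ≥ α||u||_{H^1}² reads (1−α)∫(u')² ≥ (α−c)∫u². Any admissible α is ≤ 1 (rapidly oscillating u have ∫u²/∫(u')² → 0), and α = 1 would force 0 ≥ (1−c)∫u², impossible since c < 1; so 1−α > 0. By the sharp Poincaré inequality on H^1_0 of an interval of length L, ∫(u')² ≥ (π/L)²∫u² with equality for the first sine mode sin(π(x−x₀)/L) (x₀ the left endpoint), so the inequality holds for all u iff (1−α)(π/L)² ≥ α − c, i.e. α ≤ ((π/L)² + c)/((π/L)² + 1) = (1 + c(L/π)²)/(1 + (L/π)²). (Direct route, valid since c ≤ 0: Poincaré gives c∫u² ≥ c(L/π)²∫(u')², so a(u,u) ≥ (1 + c(L/π)²)∫(u')², while ||u||_{H^1}² ≤ (1 + (L/π)²)∫(u')²; dividing yields the same α.) With (π/L)² = π^2/4 and c = 0, the largest admissible constant is α = ((π/L)² + c)/((π/L)² + 1).
Simplifying, α = π^2/(4 + π^2).


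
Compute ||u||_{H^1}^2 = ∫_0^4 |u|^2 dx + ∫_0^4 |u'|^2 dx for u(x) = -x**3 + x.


||u||_{H^1}^2 = 385508/105

The H^1 norm (squared) on an interval (0, L) is
  ||u||_{H^1}^2 = ∫_0^L u(x)^2 dx + ∫_0^L u'(x)^2 dx.
Compute u'(x) = 1 - 3*x**2.
Then u(x)^2 = x**6 - 2*x**4 + x**2 and u'(x)^2 = 9*x**4 - 6*x**2 + 1.
Integrate each monomial from 0 to 4 using ∫_0^4 c·x^n dx = c·4^(n+1)/(n+1):
  ∫_0^4 u(x)^2 dx = ∫_0^4 (x^6 - 2*x^4 + x^2) dx. Term by term:
    ∫_0^4 x^6 dx = 16384/7;  ∫_0^4 -2*x^4 dx = -2048/5;  ∫_0^4 x^2 dx = 64/3.
  Sum: 16384/7 − 2048/5 + 64/3 = 204992/105.
  ∫_0^4 u'(x)^2 dx = ∫_0^4 (9*x^4 - 6*x^2 + 1) dx. Term by term:
    ∫_0^4 9*x^4 dx = 9216/5;  ∫_0^4 -6*x^2 dx = -128;  ∫_0^4 1 dx = 4.
  Sum: 9216/5 − 128 + 4 = 8596/5.
Adding: ||u||_{H^1}^2 = 204992/105 + 8596/5 = 385508/105.


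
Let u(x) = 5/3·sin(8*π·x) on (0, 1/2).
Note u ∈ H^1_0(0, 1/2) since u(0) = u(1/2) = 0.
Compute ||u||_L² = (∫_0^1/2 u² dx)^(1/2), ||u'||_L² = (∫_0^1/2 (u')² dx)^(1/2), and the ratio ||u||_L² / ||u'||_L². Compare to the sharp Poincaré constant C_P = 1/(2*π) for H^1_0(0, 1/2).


||u||_L² / ||u'||_L² = 1/(8*π) < C_P = 1/(2*π).

u(x) = 5/3·sin(8*π·x), so u'(x) = 40*π*cos(8*π*x)/3.
Writing u(x) = A·sin(kπx/L) with A = 5/3 and k = 4, use ∫_0^L sin²(kπx/L) dx = L/2 and ∫_0^L cos²(kπx/L) dx = L/2.
u² = 25/9·sin²(8*π·x) and (u')² = 1600*π^2/9·cos²(8*π·x), and each of sin², cos² integrates to L/2 = 1/4 over (0, 1/2).
∫_0^1/2 u² dx = 25/36, so ||u||_L² = 5/6.
∫_0^1/2 (u')² dx = 400*π^2/9, so ||u'||_L² = 20*π/3.
Ratio ||u||_L² / ||u'||_L² = 1/(8*π).
Sharp Poincaré constant on H^1_0(0, 1/2) is C_P = L/π = 1/(2*π), achieved by sin(2*π·x).
This is the k = 4 harmonic; the ratio L/(kπ) is strictly less than C_P = L/π, consistent with the sharp inequality ||u||_L² ≤ C_P ||u'||_L².


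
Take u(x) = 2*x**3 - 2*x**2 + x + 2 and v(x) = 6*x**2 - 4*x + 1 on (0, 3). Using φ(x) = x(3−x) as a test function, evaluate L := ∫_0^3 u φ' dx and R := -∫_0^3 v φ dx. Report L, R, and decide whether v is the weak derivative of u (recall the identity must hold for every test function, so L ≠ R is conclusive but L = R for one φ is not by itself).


LHS = -252/5, RHS = -252/5. Yes, v = u' weakly.

u(x) = 2*x**3 - 2*x**2 + x + 2, classical derivative u'(x) = 6*x**2 - 4*x + 1.
φ(x) = x(3−x), so φ'(x) = 3 - 2*x.
Note φ(0) = φ(3) = 0, so the boundary term u·φ vanishes.
LHS = ∫_0^3 u(x) φ'(x) dx = ∫_0^3 (-4*x^4 + 10*x^3 - 8*x^2 - x + 6) dx. Term by term:
  ∫_0^3 -4*x^4 dx = -972/5;  ∫_0^3 10*x^3 dx = 405/2;  ∫_0^3 -8*x^2 dx = -72;
  ∫_0^3 -x dx = -9/2;  ∫_0^3 6 dx = 18.
Sum: -972/5 + 405/2 − 72 − 9/2 + 18 = -252/5.
So LHS = -252/5.
∫_0^3 v(x) φ(x) dx = ∫_0^3 (-6*x^4 + 22*x^3 - 13*x^2 + 3*x) dx. Term by term:
  ∫_0^3 -6*x^4 dx = -1458/5;  ∫_0^3 22*x^3 dx = 891/2;  ∫_0^3 -13*x^2 dx = -117;
  ∫_0^3 3*x dx = 27/2.
Sum: -1458/5 + 891/2 − 117 + 27/2 = 252/5.
So RHS = -∫_0^3 v(x) φ(x) dx = -252/5.
LHS = RHS, so the identity holds for this test φ.
Moreover u is smooth here and v(x) = u'(x) = 6*x**2 - 4*x + 1 pointwise, so the identity holds for every test function. Hence v is the weak derivative of u.


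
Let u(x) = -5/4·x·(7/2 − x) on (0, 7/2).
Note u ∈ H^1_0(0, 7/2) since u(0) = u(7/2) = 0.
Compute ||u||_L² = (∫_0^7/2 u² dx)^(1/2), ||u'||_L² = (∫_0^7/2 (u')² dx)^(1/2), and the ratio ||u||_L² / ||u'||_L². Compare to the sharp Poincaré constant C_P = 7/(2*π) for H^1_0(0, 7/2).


||u||_L² / ||u'||_L² = 7*sqrt(10)/20 < C_P = 7/(2*π).

u(x) = -5/4·x·(7/2 − x), so u'(x) = 5*x/2 - 35/8.
u(x) = -5/4·x·(7/2 − x) vanishes at x = 0 and x = 7/2, so u ∈ H^1_0(0, 7/2). Differentiate via the product rule and integrate the resulting polynomials term by term.
  ∫_0^7/2 u² dx = ∫_0^7/2 (25*x^4/16 - 175*x^3/16 + 1225*x^2/64) dx. Term by term:
    ∫_0^7/2 25*x^4/16 dx = 84035/512;  ∫_0^7/2 -175*x^3/16 dx = -420175/1024;  ∫_0^7/2 1225*x^2/64 dx = 420175/1536.
  Sum: 84035/512 − 420175/1024 + 420175/1536 = 84035/3072.
  ∫_0^7/2 (u')² dx = ∫_0^7/2 (25*x^2/4 - 175*x/8 + 1225/64) dx. Term by term:
    ∫_0^7/2 25*x^2/4 dx = 8575/96;  ∫_0^7/2 -175*x/8 dx = -8575/64;  ∫_0^7/2 1225/64 dx = 8575/128.
  Sum: 8575/96 − 8575/64 + 8575/128 = 8575/384.
∫_0^7/2 u² dx = 84035/3072, so ||u||_L² = 49*sqrt(105)/96.
∫_0^7/2 (u')² dx = 8575/384, so ||u'||_L² = 35*sqrt(42)/48.
Ratio ||u||_L² / ||u'||_L² = 7*sqrt(10)/20.
Sharp Poincaré constant on H^1_0(0, 7/2) is C_P = L/π = 7/(2*π), achieved by sin(2*π/7·x).
A polynomial bump cannot attain the sharp Poincaré constant (only the first sine eigenfunction does), so the ratio is strictly less than C_P, consistent with ||u||_L² ≤ C_P ||u'||_L².


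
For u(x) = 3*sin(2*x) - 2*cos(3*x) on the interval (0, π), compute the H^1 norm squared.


||u||_{H^1(0,π)}^2 = 96 + 85*π/2

u'(x) = 6*sin(3*x) + 6*cos(2*x).
Expand u² and (u')² and integrate term by term on (0, π), using: for integers n ≥ 1, ∫_0^π sin²(nx) dx = ∫_0^π cos²(nx) dx = π/2; for n ≠ n', ∫_0^π sin(nx)sin(n'x) dx = ∫_0^π cos(nx)cos(n'x) dx = 0; and by product-to-sum, ∫_0^π sin(nx)cos(n'x) dx = ½∫_0^π [sin((n+n')x) + sin((n−n')x)] dx, which is 0 when n+n' is even and 2n/(n²−n'²) when n+n' is odd (it need not vanish on (0, π)).
  u² squared terms: (-2)²·∫cos(3x)² dx = 4·π/2 = 2*π;  (3)²·∫sin(2x)² dx = 9·π/2 = 9*π/2.
  u² cross terms: 2·(-2)·(3)·∫cos(3x)·sin(2x) dx = -12·(-4/5) = 48/5.
  So ∫_0^π u² dx = 2*π + 9*π/2 + 48/5 = 48/5 + 13*π/2.
  (u')² squared terms: (6)²·∫cos(2x)² dx = 36·π/2 = 18*π;  (6)²·∫sin(3x)² dx = 36·π/2 = 18*π.
  (u')² cross terms: 2·(6)·(6)·∫cos(2x)·sin(3x) dx = 72·(6/5) = 432/5.
  So ∫_0^π (u')² dx = 18*π + 18*π + 432/5 = 432/5 + 36*π.
||u||_{H^1}^2 = (48/5 + 13*π/2) + (432/5 + 36*π) = 96 + 85*π/2.


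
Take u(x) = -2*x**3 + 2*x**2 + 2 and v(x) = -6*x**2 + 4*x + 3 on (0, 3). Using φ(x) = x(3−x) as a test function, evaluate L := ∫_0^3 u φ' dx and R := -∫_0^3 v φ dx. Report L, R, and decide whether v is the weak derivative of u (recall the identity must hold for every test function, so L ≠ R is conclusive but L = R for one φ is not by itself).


LHS = 459/10, RHS = 162/5. No, v is not the weak derivative of u.

u(x) = -2*x**3 + 2*x**2 + 2, classical derivative u'(x) = -6*x**2 + 4*x.
φ(x) = x(3−x), so φ'(x) = 3 - 2*x.
Note φ(0) = φ(3) = 0, so the boundary term u·φ vanishes.
LHS = ∫_0^3 u(x) φ'(x) dx = ∫_0^3 (4*x^4 - 10*x^3 + 6*x^2 - 4*x + 6) dx. Term by term:
  ∫_0^3 4*x^4 dx = 972/5;  ∫_0^3 -10*x^3 dx = -405/2;  ∫_0^3 6*x^2 dx = 54;
  ∫_0^3 -4*x dx = -18;  ∫_0^3 6 dx = 18.
Sum: 972/5 − 405/2 + 54 − 18 + 18 = 459/10.
So LHS = 459/10.
∫_0^3 v(x) φ(x) dx = ∫_0^3 (6*x^4 - 22*x^3 + 9*x^2 + 9*x) dx. Term by term:
  ∫_0^3 6*x^4 dx = 1458/5;  ∫_0^3 -22*x^3 dx = -891/2;  ∫_0^3 9*x^2 dx = 81;
  ∫_0^3 9*x dx = 81/2.
Sum: 1458/5 − 891/2 + 81 + 81/2 = -162/5.
So RHS = -∫_0^3 v(x) φ(x) dx = 162/5.
LHS − RHS = 27/2 ≠ 0, so the identity fails.
(For a valid weak derivative the identity must hold for EVERY test function, in particular this one. The failure shows v is NOT the weak derivative of u.)
Correct weak derivative would be u'(x) = -6*x**2 + 4*x.


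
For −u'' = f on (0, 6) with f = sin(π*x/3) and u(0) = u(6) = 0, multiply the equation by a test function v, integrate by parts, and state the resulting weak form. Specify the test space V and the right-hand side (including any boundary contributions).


V = H^1_0(0, 6) (so v(0) = v(6) = 0); weak form: ∫_0^6 u'v' dx = ∫_0^6 (sin(π*x/3)) v dx for all v ∈ V.

Multiply both sides by a test function v and integrate from 0 to 6:
  ∫_0^6 −u''(x) v(x) dx = ∫_0^6 f(x) v(x) dx.
Integrate the LHS by parts once:
  ∫_0^6 −u'' v dx = −[u'(x) v(x)]_0^6 + ∫_0^6 u'(x) v'(x) dx.
Thus ∫_0^6 u'(x) v'(x) dx = ∫_0^6 f(x) v(x) dx + [u'(x) v(x)]_0^6.
Choose V so that boundary terms are either known or forced to vanish.
u is Dirichlet: u(0) = u(6) = 0. Let V = H^1_0(0, 6); then v(0) = v(6) = 0, and [u' v]_0^6 = 0.
Weak formulation: find u (satisfying any essential BC) such that ∫_0^6 u'(x) v'(x) dx = ∫_0^6 f v dx for all v ∈ V.
Substituting f(x) = sin(π*x/3), the right-hand side is ∫_0^6 (sin(π*x/3)) v dx.


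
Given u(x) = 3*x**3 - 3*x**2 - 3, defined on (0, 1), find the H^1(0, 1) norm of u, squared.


||u||_{H^1}^2 = 165/14

The H^1 norm (squared) on an interval (0, L) is
  ||u||_{H^1}^2 = ∫_0^L u(x)^2 dx + ∫_0^L u'(x)^2 dx.
Compute u'(x) = 9*x**2 - 6*x.
Then u(x)^2 = 9*x**6 - 18*x**5 + 9*x**4 - 18*x**3 + 18*x**2 + 9 and u'(x)^2 = 81*x**4 - 108*x**3 + 36*x**2.
Integrate each monomial from 0 to 1 using ∫_0^1 c·x^n dx = c·1^(n+1)/(n+1):
  ∫_0^1 u(x)^2 dx = ∫_0^1 (9*x^6 - 18*x^5 + 9*x^4 - 18*x^3 + 18*x^2 + 9) dx. Term by term:
    ∫_0^1 9*x^6 dx = 9/7;  ∫_0^1 -18*x^5 dx = -3;  ∫_0^1 9*x^4 dx = 9/5;
    ∫_0^1 -18*x^3 dx = -9/2;  ∫_0^1 18*x^2 dx = 6;  ∫_0^1 9 dx = 9.
  Sum: 9/7 − 3 + 9/5 − 9/2 + 6 + 9 = 741/70.
  ∫_0^1 u'(x)^2 dx = ∫_0^1 (81*x^4 - 108*x^3 + 36*x^2) dx. Term by term:
    ∫_0^1 81*x^4 dx = 81/5;  ∫_0^1 -108*x^3 dx = -27;  ∫_0^1 36*x^2 dx = 12.
  Sum: 81/5 − 27 + 12 = 6/5.
Adding: ||u||_{H^1}^2 = 741/70 + 6/5 = 165/14.


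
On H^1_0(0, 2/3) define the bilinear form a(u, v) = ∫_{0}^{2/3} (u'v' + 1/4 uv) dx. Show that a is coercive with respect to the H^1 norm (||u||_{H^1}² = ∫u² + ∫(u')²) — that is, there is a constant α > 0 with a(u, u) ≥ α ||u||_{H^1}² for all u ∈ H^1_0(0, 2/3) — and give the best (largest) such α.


α = (1 + 9*π^2)/(4 + 9*π^2)

Coercivity of a(·,·) on H^1_0(0, 2/3) means a(u, u) ≥ α ||u||_{H^1}² for every u ∈ H^1_0.
The interval has length L = 2/3, and Poincaré/coercivity depend only on L. Here a(u, u) = ∫(u')² + (1/4)·∫u².
Here 0 < c = 1/4 < 1. The condition a(u,u) ≥ α||u||_{H^1}² reads (1−α)∫(u')² ≥ (α−c)∫u². Any admissible α is ≤ 1 (rapidly oscillating u have ∫u²/∫(u')² → 0), and α = 1 would force 0 ≥ (1−c)∫u², impossible since c < 1; so 1−α > 0. By the sharp Poincaré inequality on H^1_0 of an interval of length L, ∫(u')² ≥ (π/L)²∫u² with equality for the first sine mode sin(π(x−x₀)/L) (x₀ the left endpoint), so the inequality holds for all u iff (1−α)(π/L)² ≥ α − c, i.e. α ≤ ((π/L)² + c)/((π/L)² + 1) = (1 + c(L/π)²)/(1 + (L/π)²). With (π/L)² = 9*π^2/4 and c = 1/4, the largest admissible constant is α = ((π/L)² + c)/((π/L)² + 1).
Simplifying, α = (1 + 9*π^2)/(4 + 9*π^2).


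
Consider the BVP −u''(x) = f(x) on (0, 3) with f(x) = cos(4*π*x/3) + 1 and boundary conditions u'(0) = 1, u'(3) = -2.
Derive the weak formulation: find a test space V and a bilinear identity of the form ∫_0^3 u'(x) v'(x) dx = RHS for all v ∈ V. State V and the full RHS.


V = H^1(0, 3) (v unrestricted at boundary; u is determined up to an additive constant); weak form: ∫_0^3 u'v' dx = ∫_0^3 (cos(4*π*x/3) + 1) v dx − 2·v(3) − v(0) for all v ∈ V.

Multiply both sides by a test function v and integrate from 0 to 3:
  ∫_0^3 −u''(x) v(x) dx = ∫_0^3 f(x) v(x) dx.
Integrate the LHS by parts once:
  ∫_0^3 −u'' v dx = −[u'(x) v(x)]_0^3 + ∫_0^3 u'(x) v'(x) dx.
Thus ∫_0^3 u'(x) v'(x) dx = ∫_0^3 f(x) v(x) dx + [u'(x) v(x)]_0^3.
Choose V so that boundary terms are either known or forced to vanish.
u has inhomogeneous Neumann u'(0) = 1, u'(3) = -2. [u' v]_0^3 = (-2)·v(3) − (1)·v(0) = − 2·v(3) − v(0). Take V = H^1(0, 3); boundary term becomes part of RHS.
Weak formulation: find u (satisfying any essential BC) such that ∫_0^3 u'(x) v'(x) dx = ∫_0^3 f v dx − 2·v(3) − v(0) for all v ∈ V (Neumann data are natural BCs: they enter the RHS as boundary terms).
Substituting f(x) = cos(4*π*x/3) + 1, the right-hand side is ∫_0^3 (cos(4*π*x/3) + 1) v dx − 2·v(3) − v(0).
Compatibility check (pure Neumann): taking v ≡ 1 ∈ V gives 0 = ∫_0^3 f dx + (-2) − (1), i.e. ∫_0^3 f dx must equal u'(0) − u'(3) = 3. Indeed ∫_0^3 (cos(4*π*x/3) + 1) dx = 3, so the data are compatible. The solution is then unique only up to an additive constant (fix it e.g. by requiring ∫_0^3 u dx = 0).


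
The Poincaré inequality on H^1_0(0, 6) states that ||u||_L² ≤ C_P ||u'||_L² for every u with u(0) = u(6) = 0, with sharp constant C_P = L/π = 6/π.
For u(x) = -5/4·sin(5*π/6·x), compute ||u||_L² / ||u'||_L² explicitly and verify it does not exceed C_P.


||u||_L² / ||u'||_L² = 6/(5*π) < C_P = 6/π.

u(x) = -5/4·sin(5*π/6·x), so u'(x) = -25*π*cos(5*π*x/6)/24.
Writing u(x) = A·sin(kπx/L) with A = -5/4 and k = 5, use ∫_0^L sin²(kπx/L) dx = L/2 and ∫_0^L cos²(kπx/L) dx = L/2.
u² = 25/16·sin²(5*π/6·x) and (u')² = 625*π^2/576·cos²(5*π/6·x), and each of sin², cos² integrates to L/2 = 3 over (0, 6).
∫_0^6 u² dx = 75/16, so ||u||_L² = 5*sqrt(3)/4.
∫_0^6 (u')² dx = 625*π^2/192, so ||u'||_L² = 25*sqrt(3)*π/24.
Ratio ||u||_L² / ||u'||_L² = 6/(5*π).
Sharp Poincaré constant on H^1_0(0, 6) is C_P = L/π = 6/π, achieved by sin(π/6·x).
This is the k = 5 harmonic; the ratio L/(kπ) is strictly less than C_P = L/π, consistent with the sharp inequality ||u||_L² ≤ C_P ||u'||_L².


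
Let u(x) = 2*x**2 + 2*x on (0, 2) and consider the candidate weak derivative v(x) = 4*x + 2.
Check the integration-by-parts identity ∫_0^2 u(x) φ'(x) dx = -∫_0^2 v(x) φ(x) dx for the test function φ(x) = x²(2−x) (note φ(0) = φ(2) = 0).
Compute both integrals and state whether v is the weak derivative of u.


LHS = -136/15, RHS = -136/15. Yes, v = u' weakly.

u(x) = 2*x**2 + 2*x, classical derivative u'(x) = 4*x + 2.
φ(x) = x²(2−x), so φ'(x) = x*(4 - 3*x).
Note φ(0) = φ(2) = 0, so the boundary term u·φ vanishes.
LHS = ∫_0^2 u(x) φ'(x) dx = ∫_0^2 (-6*x^4 + 2*x^3 + 8*x^2) dx. Term by term:
  ∫_0^2 -6*x^4 dx = -192/5;  ∫_0^2 2*x^3 dx = 8;  ∫_0^2 8*x^2 dx = 64/3.
Sum: -192/5 + 8 + 64/3 = -136/15.
So LHS = -136/15.
∫_0^2 v(x) φ(x) dx = ∫_0^2 (-4*x^4 + 6*x^3 + 4*x^2) dx. Term by term:
  ∫_0^2 -4*x^4 dx = -128/5;  ∫_0^2 6*x^3 dx = 24;  ∫_0^2 4*x^2 dx = 32/3.
Sum: -128/5 + 24 + 32/3 = 136/15.
So RHS = -∫_0^2 v(x) φ(x) dx = -136/15.
LHS = RHS, so the identity holds for this test φ.
Moreover u is smooth here and v(x) = u'(x) = 4*x + 2 pointwise, so the identity holds for every test function. Hence v is the weak derivative of u.


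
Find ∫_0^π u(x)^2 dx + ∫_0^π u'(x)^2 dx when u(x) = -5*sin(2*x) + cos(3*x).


||u||_{H^1(0,π)}^2 = 80 + 135*π/2

u'(x) = -3*sin(3*x) - 10*cos(2*x).
Expand u² and (u')² and integrate term by term on (0, π), using: for integers n ≥ 1, ∫_0^π sin²(nx) dx = ∫_0^π cos²(nx) dx = π/2; for n ≠ n', ∫_0^π sin(nx)sin(n'x) dx = ∫_0^π cos(nx)cos(n'x) dx = 0; and by product-to-sum, ∫_0^π sin(nx)cos(n'x) dx = ½∫_0^π [sin((n+n')x) + sin((n−n')x)] dx, which is 0 when n+n' is even and 2n/(n²−n'²) when n+n' is odd (it need not vanish on (0, π)).
  u² squared terms: (-5)²·∫sin(2x)² dx = 25·π/2 = 25*π/2;  (1)²·∫cos(3x)² dx = 1·π/2 = π/2.
  u² cross terms: 2·(-5)·(1)·∫sin(2x)·cos(3x) dx = -10·(-4/5) = 8.
  So ∫_0^π u² dx = 25*π/2 + π/2 + 8 = 8 + 13*π.
  (u')² squared terms: (-10)²·∫cos(2x)² dx = 100·π/2 = 50*π;  (-3)²·∫sin(3x)² dx = 9·π/2 = 9*π/2.
  (u')² cross terms: 2·(-10)·(-3)·∫cos(2x)·sin(3x) dx = 60·(6/5) = 72.
  So ∫_0^π (u')² dx = 50*π + 9*π/2 + 72 = 72 + 109*π/2.
||u||_{H^1}^2 = (8 + 13*π) + (72 + 109*π/2) = 80 + 135*π/2.


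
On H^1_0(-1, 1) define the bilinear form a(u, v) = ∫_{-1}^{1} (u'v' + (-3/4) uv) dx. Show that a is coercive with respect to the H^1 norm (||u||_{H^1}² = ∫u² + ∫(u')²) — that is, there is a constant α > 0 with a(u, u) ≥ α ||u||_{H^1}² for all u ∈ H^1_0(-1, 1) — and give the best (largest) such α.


α = (-3 + π^2)/(4 + π^2)

Coercivity of a(·,·) on H^1_0(-1, 1) means a(u, u) ≥ α ||u||_{H^1}² for every u ∈ H^1_0.
The interval has length L = 2, and Poincaré/coercivity depend only on L. Here a(u, u) = ∫(u')² + (-3/4)·∫u².
Here c = -3/4 < 0 with |c| < (π/L)² = π^2/4, so coercivity still holds. The condition a(u,u) ≥ α||u||_{H^1}² reads (1−α)∫(u')² ≥ (α−c)∫u². Any admissible α is ≤ 1 (rapidly oscillating u have ∫u²/∫(u')² → 0), and α = 1 would force 0 ≥ (1−c)∫u², impossible since c < 1; so 1−α > 0. By the sharp Poincaré inequality on H^1_0 of an interval of length L, ∫(u')² ≥ (π/L)²∫u² with equality for the first sine mode sin(π(x−x₀)/L) (x₀ the left endpoint), so the inequality holds for all u iff (1−α)(π/L)² ≥ α − c, i.e. α ≤ ((π/L)² + c)/((π/L)² + 1) = (1 + c(L/π)²)/(1 + (L/π)²). (Direct route, valid since c ≤ 0: Poincaré gives c∫u² ≥ c(L/π)²∫(u')², so a(u,u) ≥ (1 + c(L/π)²)∫(u')², while ||u||_{H^1}² ≤ (1 + (L/π)²)∫(u')²; dividing yields the same α.) With (π/L)² = π^2/4 and c = -3/4, the largest admissible constant is α = ((π/L)² + c)/((π/L)² + 1).
Simplifying, α = (-3 + π^2)/(4 + π^2).


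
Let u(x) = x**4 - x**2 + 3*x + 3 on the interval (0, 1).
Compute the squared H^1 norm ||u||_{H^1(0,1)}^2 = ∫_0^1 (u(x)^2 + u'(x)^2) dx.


||u||_{H^1}^2 = 2623/90

The H^1 norm (squared) on an interval (0, L) is
  ||u||_{H^1}^2 = ∫_0^L u(x)^2 dx + ∫_0^L u'(x)^2 dx.
Compute u'(x) = 4*x**3 - 2*x + 3.
Then u(x)^2 = x**8 - 2*x**6 + 6*x**5 + 7*x**4 - 6*x**3 + 3*x**2 + 18*x + 9 and u'(x)^2 = 16*x**6 - 16*x**4 + 24*x**3 + 4*x**2 - 12*x + 9.
Integrate each monomial from 0 to 1 using ∫_0^1 c·x^n dx = c·1^(n+1)/(n+1):
  ∫_0^1 u(x)^2 dx = ∫_0^1 (x^8 - 2*x^6 + 6*x^5 + 7*x^4 - 6*x^3 + 3*x^2 + 18*x + 9) dx. Term by term:
    ∫_0^1 x^8 dx = 1/9;  ∫_0^1 -2*x^6 dx = -2/7;  ∫_0^1 6*x^5 dx = 1;
    ∫_0^1 7*x^4 dx = 7/5;  ∫_0^1 -6*x^3 dx = -3/2;  ∫_0^1 3*x^2 dx = 1;
    ∫_0^1 18*x dx = 9;  ∫_0^1 9 dx = 9.
  Sum: 1/9 − 2/7 + 1 + 7/5 − 3/2 + 1 + 9 + 9 = 12427/630.
  ∫_0^1 u'(x)^2 dx = ∫_0^1 (16*x^6 - 16*x^4 + 24*x^3 + 4*x^2 - 12*x + 9) dx. Term by term:
    ∫_0^1 16*x^6 dx = 16/7;  ∫_0^1 -16*x^4 dx = -16/5;  ∫_0^1 24*x^3 dx = 6;
    ∫_0^1 4*x^2 dx = 4/3;  ∫_0^1 -12*x dx = -6;  ∫_0^1 9 dx = 9.
  Sum: 16/7 − 16/5 + 6 + 4/3 − 6 + 9 = 989/105.
Adding: ||u||_{H^1}^2 = 12427/630 + 989/105 = 2623/90.


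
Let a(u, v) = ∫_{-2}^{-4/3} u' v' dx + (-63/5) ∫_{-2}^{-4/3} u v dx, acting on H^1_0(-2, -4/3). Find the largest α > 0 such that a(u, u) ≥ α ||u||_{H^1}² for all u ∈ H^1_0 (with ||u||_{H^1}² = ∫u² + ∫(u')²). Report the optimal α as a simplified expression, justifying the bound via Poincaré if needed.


α = 9*(-28 + 5*π^2)/(5*(4 + 9*π^2))

Coercivity of a(·,·) on H^1_0(-2, -4/3) means a(u, u) ≥ α ||u||_{H^1}² for every u ∈ H^1_0.
The interval has length L = 2/3, and Poincaré/coercivity depend only on L. Here a(u, u) = ∫(u')² + (-63/5)·∫u².
Here c = -63/5 < 0 with |c| < (π/L)² = 9*π^2/4, so coercivity still holds. The condition a(u,u) ≥ α||u||_{H^1}² reads (1−α)∫(u')² ≥ (α−c)∫u². Any admissible α is ≤ 1 (rapidly oscillating u have ∫u²/∫(u')² → 0), and α = 1 would force 0 ≥ (1−c)∫u², impossible since c < 1; so 1−α > 0. By the sharp Poincaré inequality on H^1_0 of an interval of length L, ∫(u')² ≥ (π/L)²∫u² with equality for the first sine mode sin(π(x−x₀)/L) (x₀ the left endpoint), so the inequality holds for all u iff (1−α)(π/L)² ≥ α − c, i.e. α ≤ ((π/L)² + c)/((π/L)² + 1) = (1 + c(L/π)²)/(1 + (L/π)²). (Direct route, valid since c ≤ 0: Poincaré gives c∫u² ≥ c(L/π)²∫(u')², so a(u,u) ≥ (1 + c(L/π)²)∫(u')², while ||u||_{H^1}² ≤ (1 + (L/π)²)∫(u')²; dividing yields the same α.) With (π/L)² = 9*π^2/4 and c = -63/5, the largest admissible constant is α = ((π/L)² + c)/((π/L)² + 1).
Simplifying, α = 9*(-28 + 5*π^2)/(5*(4 + 9*π^2)).


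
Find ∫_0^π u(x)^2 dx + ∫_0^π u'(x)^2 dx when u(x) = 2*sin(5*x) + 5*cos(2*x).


||u||_{H^1(0,π)}^2 = 1000/21 + 229*π/2

u'(x) = -10*sin(2*x) + 10*cos(5*x).
Expand u² and (u')² and integrate term by term on (0, π), using: for integers n ≥ 1, ∫_0^π sin²(nx) dx = ∫_0^π cos²(nx) dx = π/2; for n ≠ n', ∫_0^π sin(nx)sin(n'x) dx = ∫_0^π cos(nx)cos(n'x) dx = 0; and by product-to-sum, ∫_0^π sin(nx)cos(n'x) dx = ½∫_0^π [sin((n+n')x) + sin((n−n')x)] dx, which is 0 when n+n' is even and 2n/(n²−n'²) when n+n' is odd (it need not vanish on (0, π)).
  u² squared terms: (2)²·∫sin(5x)² dx = 4·π/2 = 2*π;  (5)²·∫cos(2x)² dx = 25·π/2 = 25*π/2.
  u² cross terms: 2·(2)·(5)·∫sin(5x)·cos(2x) dx = 20·(10/21) = 200/21.
  So ∫_0^π u² dx = 2*π + 25*π/2 + 200/21 = 200/21 + 29*π/2.
  (u')² squared terms: (-10)²·∫sin(2x)² dx = 100·π/2 = 50*π;  (10)²·∫cos(5x)² dx = 100·π/2 = 50*π.
  (u')² cross terms: 2·(-10)·(10)·∫sin(2x)·cos(5x) dx = -200·(-4/21) = 800/21.
  So ∫_0^π (u')² dx = 50*π + 50*π + 800/21 = 800/21 + 100*π.
||u||_{H^1}^2 = (200/21 + 29*π/2) + (800/21 + 100*π) = 1000/21 + 229*π/2.


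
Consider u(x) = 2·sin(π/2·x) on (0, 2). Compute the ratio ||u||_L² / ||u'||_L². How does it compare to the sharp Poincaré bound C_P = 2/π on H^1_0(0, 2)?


||u||_L² / ||u'||_L² = 2/π = C_P.

u(x) = 2·sin(π/2·x), so u'(x) = π*cos(π*x/2).
Writing u(x) = A·sin(kπx/L) with A = 2 and k = 1, use ∫_0^L sin²(kπx/L) dx = L/2 and ∫_0^L cos²(kπx/L) dx = L/2.
u² = 4·sin²(π/2·x) and (u')² = π^2·cos²(π/2·x), and each of sin², cos² integrates to L/2 = 1 over (0, 2).
∫_0^2 u² dx = 4, so ||u||_L² = 2.
∫_0^2 (u')² dx = π^2, so ||u'||_L² = π.
Ratio ||u||_L² / ||u'||_L² = 2/π.
Sharp Poincaré constant on H^1_0(0, 2) is C_P = L/π = 2/π, achieved by sin(π/2·x).
This is the k = 1 eigenfunction (up to amplitude), so the ratio equals the sharp Poincaré constant exactly.


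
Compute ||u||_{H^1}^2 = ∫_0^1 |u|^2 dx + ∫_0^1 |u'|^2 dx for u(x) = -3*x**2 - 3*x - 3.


||u||_{H^1}^2 = 723/10

The H^1 norm (squared) on an interval (0, L) is
  ||u||_{H^1}^2 = ∫_0^L u(x)^2 dx + ∫_0^L u'(x)^2 dx.
Compute u'(x) = -6*x - 3.
Then u(x)^2 = 9*x**4 + 18*x**3 + 27*x**2 + 18*x + 9 and u'(x)^2 = 36*x**2 + 36*x + 9.
Integrate each monomial from 0 to 1 using ∫_0^1 c·x^n dx = c·1^(n+1)/(n+1):
  ∫_0^1 u(x)^2 dx = ∫_0^1 (9*x^4 + 18*x^3 + 27*x^2 + 18*x + 9) dx. Term by term:
    ∫_0^1 9*x^4 dx = 9/5;  ∫_0^1 18*x^3 dx = 9/2;  ∫_0^1 27*x^2 dx = 9;
    ∫_0^1 18*x dx = 9;  ∫_0^1 9 dx = 9.
  Sum: 9/5 + 9/2 + 9 + 9 + 9 = 333/10.
  ∫_0^1 u'(x)^2 dx = ∫_0^1 (36*x^2 + 36*x + 9) dx. Term by term:
    ∫_0^1 36*x^2 dx = 12;  ∫_0^1 36*x dx = 18;  ∫_0^1 9 dx = 9.
  Sum: 12 + 18 + 9 = 39.
Adding: ||u||_{H^1}^2 = 333/10 + 39 = 723/10.


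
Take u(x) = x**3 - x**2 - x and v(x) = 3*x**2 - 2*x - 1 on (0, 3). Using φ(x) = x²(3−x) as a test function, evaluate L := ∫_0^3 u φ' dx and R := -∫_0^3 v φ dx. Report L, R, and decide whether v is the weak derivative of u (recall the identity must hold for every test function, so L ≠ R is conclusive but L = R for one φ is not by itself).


LHS = -837/20, RHS = -837/20. Yes, v = u' weakly.

u(x) = x**3 - x**2 - x, classical derivative u'(x) = 3*x**2 - 2*x - 1.
φ(x) = x²(3−x), so φ'(x) = 3*x*(2 - x).
Note φ(0) = φ(3) = 0, so the boundary term u·φ vanishes.
LHS = ∫_0^3 u(x) φ'(x) dx = ∫_0^3 (-3*x^5 + 9*x^4 - 3*x^3 - 6*x^2) dx. Term by term:
  ∫_0^3 -3*x^5 dx = -729/2;  ∫_0^3 9*x^4 dx = 2187/5;  ∫_0^3 -3*x^3 dx = -243/4;
  ∫_0^3 -6*x^2 dx = -54.
Sum: -729/2 + 2187/5 − 243/4 − 54 = -837/20.
So LHS = -837/20.
∫_0^3 v(x) φ(x) dx = ∫_0^3 (-3*x^5 + 11*x^4 - 5*x^3 - 3*x^2) dx. Term by term:
  ∫_0^3 -3*x^5 dx = -729/2;  ∫_0^3 11*x^4 dx = 2673/5;  ∫_0^3 -5*x^3 dx = -405/4;
  ∫_0^3 -3*x^2 dx = -27.
Sum: -729/2 + 2673/5 − 405/4 − 27 = 837/20.
So RHS = -∫_0^3 v(x) φ(x) dx = -837/20.
LHS = RHS, so the identity holds for this test φ.
Moreover u is smooth here and v(x) = u'(x) = 3*x**2 - 2*x - 1 pointwise, so the identity holds for every test function. Hence v is the weak derivative of u.


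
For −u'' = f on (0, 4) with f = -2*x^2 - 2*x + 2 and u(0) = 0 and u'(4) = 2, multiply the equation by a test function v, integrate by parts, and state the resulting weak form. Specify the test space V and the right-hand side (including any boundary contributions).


V = {v ∈ H^1(0, 4) : v(0) = 0} (test functions vanish at x = 0 where u is specified); weak form: ∫_0^4 u'v' dx = ∫_0^4 (-2*x^2 - 2*x + 2) v dx + 2·v(4) for all v ∈ V.

Multiply both sides by a test function v and integrate from 0 to 4:
  ∫_0^4 −u''(x) v(x) dx = ∫_0^4 f(x) v(x) dx.
Integrate the LHS by parts once:
  ∫_0^4 −u'' v dx = −[u'(x) v(x)]_0^4 + ∫_0^4 u'(x) v'(x) dx.
Thus ∫_0^4 u'(x) v'(x) dx = ∫_0^4 f(x) v(x) dx + [u'(x) v(x)]_0^4.
Choose V so that boundary terms are either known or forced to vanish.
Mixed BC: u(0) = 0 (Dirichlet) and u'(4) = 2 (Neumann). Define V = {v ∈ H^1(0, 4) : v(0) = 0}. Then [u' v]_0^4 = u'(4)·v(4) − u'(0)·0 = 2·v(4).
Weak formulation: find u (satisfying any essential BC) such that ∫_0^4 u'(x) v'(x) dx = ∫_0^4 f v dx + 2·v(4) for all v ∈ V (Dirichlet at 0 absorbed into V; Neumann datum at x = 4 contributes the boundary term).
Substituting f(x) = -2*x^2 - 2*x + 2, the right-hand side is ∫_0^4 (-2*x^2 - 2*x + 2) v dx + 2·v(4).


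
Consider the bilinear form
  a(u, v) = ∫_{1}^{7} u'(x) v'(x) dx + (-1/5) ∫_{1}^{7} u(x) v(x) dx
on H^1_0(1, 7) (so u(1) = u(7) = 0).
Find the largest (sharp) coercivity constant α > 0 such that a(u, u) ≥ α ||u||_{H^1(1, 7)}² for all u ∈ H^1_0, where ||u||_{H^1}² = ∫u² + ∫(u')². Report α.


α = (-36/5 + π^2)/(π^2 + 36)

Coercivity of a(·,·) on H^1_0(1, 7) means a(u, u) ≥ α ||u||_{H^1}² for every u ∈ H^1_0.
The interval has length L = 6, and Poincaré/coercivity depend only on L. Here a(u, u) = ∫(u')² + (-1/5)·∫u².
Here c = -1/5 < 0 with |c| < (π/L)² = π^2/36, so coercivity still holds. The condition a(u,u) ≥ α||u||_{H^1}² reads (1−α)∫(u')² ≥ (α−c)∫u². Any admissible α is ≤ 1 (rapidly oscillating u have ∫u²/∫(u')² → 0), and α = 1 would force 0 ≥ (1−c)∫u², impossible since c < 1; so 1−α > 0. By the sharp Poincaré inequality on H^1_0 of an interval of length L, ∫(u')² ≥ (π/L)²∫u² with equality for the first sine mode sin(π(x−x₀)/L) (x₀ the left endpoint), so the inequality holds for all u iff (1−α)(π/L)² ≥ α − c, i.e. α ≤ ((π/L)² + c)/((π/L)² + 1) = (1 + c(L/π)²)/(1 + (L/π)²). (Direct route, valid since c ≤ 0: Poincaré gives c∫u² ≥ c(L/π)²∫(u')², so a(u,u) ≥ (1 + c(L/π)²)∫(u')², while ||u||_{H^1}² ≤ (1 + (L/π)²)∫(u')²; dividing yields the same α.) With (π/L)² = π^2/36 and c = -1/5, the largest admissible constant is α = ((π/L)² + c)/((π/L)² + 1).
Simplifying, α = (-36/5 + π^2)/(π^2 + 36).
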